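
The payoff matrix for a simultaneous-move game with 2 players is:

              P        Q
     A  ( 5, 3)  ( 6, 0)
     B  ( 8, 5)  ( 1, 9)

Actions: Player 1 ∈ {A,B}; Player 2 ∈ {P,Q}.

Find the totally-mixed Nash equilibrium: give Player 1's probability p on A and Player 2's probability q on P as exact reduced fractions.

(p,q) = (4/7, 5/8)

P1 indiff ⇒ q·5+(1-q)·6 = q·8+(1-q)·1 ⇒ q(-3) = (1-q)(-5) ⇒ q = 5/8
P2 indiff ⇒ p·3+(1-p)·5 = p·0+(1-p)·9 ⇒ p(3) = (1-p)(4) ⇒ p = 4/7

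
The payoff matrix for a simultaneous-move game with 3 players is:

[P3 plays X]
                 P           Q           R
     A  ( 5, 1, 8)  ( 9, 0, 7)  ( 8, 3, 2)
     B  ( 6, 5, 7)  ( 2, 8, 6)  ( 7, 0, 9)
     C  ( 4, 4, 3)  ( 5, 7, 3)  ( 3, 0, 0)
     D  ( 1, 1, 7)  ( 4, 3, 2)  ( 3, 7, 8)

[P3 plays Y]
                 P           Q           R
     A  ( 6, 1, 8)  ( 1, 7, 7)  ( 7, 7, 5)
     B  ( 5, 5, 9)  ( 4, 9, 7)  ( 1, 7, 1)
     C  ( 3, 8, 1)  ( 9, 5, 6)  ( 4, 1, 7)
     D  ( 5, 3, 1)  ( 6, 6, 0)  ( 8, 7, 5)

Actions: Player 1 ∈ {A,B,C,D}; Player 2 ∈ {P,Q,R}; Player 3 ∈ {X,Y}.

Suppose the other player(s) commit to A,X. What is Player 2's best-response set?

argmax u_2 = {R}

u_2(P vs A,X) = 1
u_2(Q vs A,X) = 0
u_2(R vs A,X) = 3
max payoff 3 at {R}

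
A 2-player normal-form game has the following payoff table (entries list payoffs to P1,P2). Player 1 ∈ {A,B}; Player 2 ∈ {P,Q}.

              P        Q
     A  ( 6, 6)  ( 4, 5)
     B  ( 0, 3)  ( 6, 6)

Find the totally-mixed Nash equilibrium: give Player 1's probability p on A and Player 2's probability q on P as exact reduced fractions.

(p,q) = (3/4, 1/4)

P1 indiff ⇒ q·6+(1-q)·4 = q·0+(1-q)·6 ⇒ q(6) = (1-q)(2) ⇒ q = 1/4
P2 indiff ⇒ p·6+(1-p)·3 = p·5+(1-p)·6 ⇒ p(1) = (1-p)(3) ⇒ p = 3/4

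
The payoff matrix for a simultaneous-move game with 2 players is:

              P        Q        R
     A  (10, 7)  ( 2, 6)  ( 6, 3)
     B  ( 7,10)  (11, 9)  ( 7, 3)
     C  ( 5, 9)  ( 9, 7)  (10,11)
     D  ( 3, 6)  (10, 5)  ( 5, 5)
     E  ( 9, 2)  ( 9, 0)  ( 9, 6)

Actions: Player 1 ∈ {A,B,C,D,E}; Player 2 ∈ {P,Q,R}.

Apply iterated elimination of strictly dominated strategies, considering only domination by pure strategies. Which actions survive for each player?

IESDS → P1:{A,C,E} P2:{P,R}

P1 drop D (B beats it: P:7>3 Q:11>10 R:7>5)
P2 drop Q (P beats it: A:7>6 B:10>9 C:9>7 E:2>0)
P1 drop B (E beats it: P:9>7 R:9>7)
P1→{A,C,E} P2→{P,R}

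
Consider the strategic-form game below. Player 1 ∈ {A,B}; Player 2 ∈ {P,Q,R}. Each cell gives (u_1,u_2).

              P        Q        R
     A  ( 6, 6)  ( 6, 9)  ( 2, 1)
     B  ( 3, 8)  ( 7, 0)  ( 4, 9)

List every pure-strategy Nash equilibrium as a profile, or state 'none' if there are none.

PSNE = {(B,R)}

(A,P): not NE [P2→Q gives 9>6]
(A,Q): not NE [P1→B gives 7>6]
(A,R): not NE [P1→B gives 4>2; P2→Q gives 9>1]
(B,P): not NE [P1→A gives 6>3; P2→R gives 9>8]
(B,Q): not NE [P2→R gives 9>0]
(B,R): NE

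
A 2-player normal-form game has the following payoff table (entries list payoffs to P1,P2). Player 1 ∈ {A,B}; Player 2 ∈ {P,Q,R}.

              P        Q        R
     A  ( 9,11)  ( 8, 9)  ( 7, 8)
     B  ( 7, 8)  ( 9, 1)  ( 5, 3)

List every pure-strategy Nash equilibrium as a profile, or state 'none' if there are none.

(A,P): NE
(A,Q): not NE [P1→B gives 9>8; P2→P gives 11>9]
(A,R): not NE [P2→P gives 11>8]
(B,P): not NE [P1→A gives 9>7]
(B,Q): not NE [P2→P gives 8>1]
(B,R): not NE [P1→A gives 7>5; P2→P gives 8>3]

NE set: (A,P)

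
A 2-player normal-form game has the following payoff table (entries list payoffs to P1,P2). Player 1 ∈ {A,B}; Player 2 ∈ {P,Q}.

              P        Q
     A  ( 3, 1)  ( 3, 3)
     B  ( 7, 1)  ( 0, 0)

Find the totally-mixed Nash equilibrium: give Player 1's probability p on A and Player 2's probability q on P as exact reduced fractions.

(p,q) = (1/3, 3/7)

P1 indiff ⇒ q·3+(1-q)·3 = q·7+(1-q)·0 ⇒ q(-4) = (1-q)(-3) ⇒ q = 3/7
P2 indiff ⇒ p·1+(1-p)·1 = p·3+(1-p)·0 ⇒ p(-2) = (1-p)(-1) ⇒ p = 1/3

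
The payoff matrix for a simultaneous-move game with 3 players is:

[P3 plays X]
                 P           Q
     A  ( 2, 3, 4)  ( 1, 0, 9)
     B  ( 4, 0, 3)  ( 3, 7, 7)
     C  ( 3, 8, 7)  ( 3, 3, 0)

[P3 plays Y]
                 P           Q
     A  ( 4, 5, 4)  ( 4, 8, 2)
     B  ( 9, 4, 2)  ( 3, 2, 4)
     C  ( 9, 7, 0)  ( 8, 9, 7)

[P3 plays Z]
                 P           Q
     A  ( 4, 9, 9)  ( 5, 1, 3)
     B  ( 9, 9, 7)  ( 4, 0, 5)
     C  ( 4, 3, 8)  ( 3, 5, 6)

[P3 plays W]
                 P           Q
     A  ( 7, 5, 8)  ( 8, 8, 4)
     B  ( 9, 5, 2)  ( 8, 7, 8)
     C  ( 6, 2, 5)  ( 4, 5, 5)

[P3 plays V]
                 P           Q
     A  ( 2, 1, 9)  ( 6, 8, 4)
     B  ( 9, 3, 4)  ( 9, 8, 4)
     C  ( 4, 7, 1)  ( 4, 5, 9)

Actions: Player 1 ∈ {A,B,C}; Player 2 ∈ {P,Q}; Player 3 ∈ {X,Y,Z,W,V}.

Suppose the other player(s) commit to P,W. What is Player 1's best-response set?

argmax u_1 = {B}

u_1(A vs P,W) = 7
u_1(B vs P,W) = 9
u_1(C vs P,W) = 6
max payoff 9 at {B}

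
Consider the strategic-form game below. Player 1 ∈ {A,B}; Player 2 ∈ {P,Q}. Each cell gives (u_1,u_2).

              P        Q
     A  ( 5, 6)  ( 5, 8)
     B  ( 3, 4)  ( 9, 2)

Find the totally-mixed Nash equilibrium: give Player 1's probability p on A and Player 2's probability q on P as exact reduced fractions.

p=1/2, q=2/3

P1 indiff ⇒ q·5+(1-q)·5 = q·3+(1-q)·9 ⇒ q(2) = (1-q)(4) ⇒ q = 2/3
P2 indiff ⇒ p·6+(1-p)·4 = p·8+(1-p)·2 ⇒ p(-2) = (1-p)(-2) ⇒ p = 1/2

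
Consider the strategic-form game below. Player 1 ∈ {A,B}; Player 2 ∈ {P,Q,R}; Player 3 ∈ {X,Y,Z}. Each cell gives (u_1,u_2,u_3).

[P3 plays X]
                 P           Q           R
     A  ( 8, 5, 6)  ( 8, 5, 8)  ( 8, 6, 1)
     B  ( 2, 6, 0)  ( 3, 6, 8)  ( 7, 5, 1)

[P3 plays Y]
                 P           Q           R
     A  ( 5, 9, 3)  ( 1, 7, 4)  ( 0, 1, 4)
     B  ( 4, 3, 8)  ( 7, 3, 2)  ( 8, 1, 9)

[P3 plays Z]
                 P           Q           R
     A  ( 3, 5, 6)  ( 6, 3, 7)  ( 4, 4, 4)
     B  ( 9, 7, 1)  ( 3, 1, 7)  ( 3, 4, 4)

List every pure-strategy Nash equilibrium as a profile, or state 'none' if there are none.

(A,P,X): not NE [P2→R gives 6>5]
(A,P,Y): not NE [P3→Z gives 6>3]
(A,P,Z): not NE [P1→B gives 9>3]
(A,Q,X): not NE [P2→R gives 6>5]
(A,Q,Y): not NE [P1→B gives 7>1; P2→P gives 9>7; P3→X gives 8>4]
(A,Q,Z): not NE [P2→P gives 5>3; P3→X gives 8>7]
(A,R,X): not NE [P3→Z gives 4>1]
(A,R,Y): not NE [P1→B gives 8>0; P2→P gives 9>1]
(A,R,Z): not NE [P2→P gives 5>4]
(B,P,X): not NE [P1→A gives 8>2; P3→Y gives 8>0]
(B,P,Y): not NE [P1→A gives 5>4]
(B,P,Z): not NE [P3→Y gives 8>1]
(B,Q,X): not NE [P1→A gives 8>3]
(B,Q,Y): not NE [P3→X gives 8>2]
(B,Q,Z): not NE [P1→A gives 6>3; P2→P gives 7>1; P3→X gives 8>7]
(B,R,X): not NE [P1→A gives 8>7; P2→Q gives 6>5; P3→Y gives 9>1]
(B,R,Y): not NE [P2→Q gives 3>1]
(B,R,Z): not NE [P1→A gives 4>3; P2→P gives 7>4; P3→Y gives 9>4]

No pure NE.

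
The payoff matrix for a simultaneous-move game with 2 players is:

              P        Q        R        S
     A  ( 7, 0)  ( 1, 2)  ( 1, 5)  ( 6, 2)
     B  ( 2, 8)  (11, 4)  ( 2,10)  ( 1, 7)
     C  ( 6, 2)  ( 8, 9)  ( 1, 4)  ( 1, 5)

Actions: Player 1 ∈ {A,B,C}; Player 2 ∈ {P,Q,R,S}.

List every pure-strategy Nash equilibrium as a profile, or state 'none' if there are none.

NE set: (B,R)

(A,P): not NE [P2→R gives 5>0]
(A,Q): not NE [P1→B gives 11>1; P2→R gives 5>2]
(A,R): not NE [P1→B gives 2>1]
(A,S): not NE [P2→R gives 5>2]
(B,P): not NE [P1→A gives 7>2; P2→R gives 10>8]
(B,Q): not NE [P2→R gives 10>4]
(B,R): NE
(B,S): not NE [P1→A gives 6>1; P2→R gives 10>7]
(C,P): not NE [P1→A gives 7>6; P2→Q gives 9>2]
(C,Q): not NE [P1→B gives 11>8]
(C,R): not NE [P1→B gives 2>1; P2→Q gives 9>4]
(C,S): not NE [P1→A gives 6>1; P2→Q gives 9>5]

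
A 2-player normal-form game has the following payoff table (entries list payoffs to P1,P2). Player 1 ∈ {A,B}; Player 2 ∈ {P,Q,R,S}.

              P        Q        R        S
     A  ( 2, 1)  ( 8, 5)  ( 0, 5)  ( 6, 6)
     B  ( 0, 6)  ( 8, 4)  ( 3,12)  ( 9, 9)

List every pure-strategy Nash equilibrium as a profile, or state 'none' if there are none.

(A,P): not NE [P2→S gives 6>1]
(A,Q): not NE [P2→S gives 6>5]
(A,R): not NE [P1→B gives 3>0; P2→S gives 6>5]
(A,S): not NE [P1→B gives 9>6]
(B,P): not NE [P1→A gives 2>0; P2→R gives 12>6]
(B,Q): not NE [P2→R gives 12>4]
(B,R): NE
(B,S): not NE [P2→R gives 12>9]

NE set: (B,R)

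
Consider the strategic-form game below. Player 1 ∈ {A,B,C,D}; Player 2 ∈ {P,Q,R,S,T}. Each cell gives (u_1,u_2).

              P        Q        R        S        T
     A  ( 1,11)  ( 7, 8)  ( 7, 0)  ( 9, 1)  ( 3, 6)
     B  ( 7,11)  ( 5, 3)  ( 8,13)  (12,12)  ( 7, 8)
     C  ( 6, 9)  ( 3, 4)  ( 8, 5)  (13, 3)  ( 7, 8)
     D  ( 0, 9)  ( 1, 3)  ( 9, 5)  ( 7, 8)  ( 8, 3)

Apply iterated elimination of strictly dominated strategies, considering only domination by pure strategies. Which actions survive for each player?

Survivors P1:{B,C,D} P2:{P,R,S}

P2 drop Q (P beats it: A:11>8 B:11>3 C:9>4 D:9>3)
P1 drop A (B beats it: P:7>1 R:8>7 S:12>9 T:7>3)
P2 drop T (P beats it: B:11>8 C:9>8 D:9>3)
P1→{B,C,D} P2→{P,R,S}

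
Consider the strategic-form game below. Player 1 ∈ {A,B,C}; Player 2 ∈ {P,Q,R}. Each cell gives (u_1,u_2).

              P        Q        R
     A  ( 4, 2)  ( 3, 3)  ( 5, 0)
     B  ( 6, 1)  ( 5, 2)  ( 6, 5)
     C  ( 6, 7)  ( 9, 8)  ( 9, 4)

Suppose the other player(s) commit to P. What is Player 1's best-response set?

BR_1 = {B,C}

u_1(A vs P) = 4
u_1(B vs P) = 6
u_1(C vs P) = 6
max payoff 6 at {B,C}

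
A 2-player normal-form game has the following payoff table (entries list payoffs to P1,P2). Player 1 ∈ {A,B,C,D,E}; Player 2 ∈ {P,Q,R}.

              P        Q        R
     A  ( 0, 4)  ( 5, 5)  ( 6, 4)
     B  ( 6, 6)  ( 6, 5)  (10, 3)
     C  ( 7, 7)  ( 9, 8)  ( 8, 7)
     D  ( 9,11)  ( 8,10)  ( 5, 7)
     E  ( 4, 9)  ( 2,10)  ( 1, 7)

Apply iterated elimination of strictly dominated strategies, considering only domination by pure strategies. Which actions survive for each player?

P1 drop A (B beats it: P:6>0 Q:6>5 R:10>6)
P1 drop E (B beats it: P:6>4 Q:6>2 R:10>1)
P2 drop R (Q beats it: B:5>3 C:8>7 D:10>7)
P1 drop B (C beats it: P:7>6 Q:9>6)
P1→{C,D} P2→{P,Q}

Survivors P1:{C,D} P2:{P,Q}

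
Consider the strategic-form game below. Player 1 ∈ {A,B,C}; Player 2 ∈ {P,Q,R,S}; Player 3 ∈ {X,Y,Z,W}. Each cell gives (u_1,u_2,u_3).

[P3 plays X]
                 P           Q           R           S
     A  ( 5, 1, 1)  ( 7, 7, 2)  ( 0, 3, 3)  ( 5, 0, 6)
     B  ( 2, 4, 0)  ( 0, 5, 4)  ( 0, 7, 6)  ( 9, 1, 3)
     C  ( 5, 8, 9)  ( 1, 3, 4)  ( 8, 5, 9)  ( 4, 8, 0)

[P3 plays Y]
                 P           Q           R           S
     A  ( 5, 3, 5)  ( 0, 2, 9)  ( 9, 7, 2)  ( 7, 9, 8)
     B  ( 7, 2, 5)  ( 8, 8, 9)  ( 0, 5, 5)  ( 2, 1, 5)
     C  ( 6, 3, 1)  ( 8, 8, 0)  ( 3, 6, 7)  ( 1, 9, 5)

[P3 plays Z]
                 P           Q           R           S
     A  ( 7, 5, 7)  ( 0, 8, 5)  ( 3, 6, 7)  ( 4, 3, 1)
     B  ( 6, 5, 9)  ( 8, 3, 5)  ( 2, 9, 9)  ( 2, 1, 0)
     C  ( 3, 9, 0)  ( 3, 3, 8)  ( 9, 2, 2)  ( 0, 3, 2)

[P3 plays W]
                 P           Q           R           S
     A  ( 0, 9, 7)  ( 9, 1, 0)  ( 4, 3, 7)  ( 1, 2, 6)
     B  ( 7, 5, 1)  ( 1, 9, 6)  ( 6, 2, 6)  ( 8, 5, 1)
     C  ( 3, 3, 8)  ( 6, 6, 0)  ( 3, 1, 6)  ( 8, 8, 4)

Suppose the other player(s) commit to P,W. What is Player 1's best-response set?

u_1(A vs P,W) = 0
u_1(B vs P,W) = 7
u_1(C vs P,W) = 3
max payoff 7 at {B}

BR_1 = {B}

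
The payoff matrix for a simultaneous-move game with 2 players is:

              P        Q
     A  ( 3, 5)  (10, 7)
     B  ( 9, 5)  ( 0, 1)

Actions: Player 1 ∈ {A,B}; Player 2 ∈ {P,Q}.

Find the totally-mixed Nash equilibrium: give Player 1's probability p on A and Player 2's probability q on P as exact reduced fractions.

p=2/3, q=5/8

P1 indiff ⇒ q·3+(1-q)·10 = q·9+(1-q)·0 ⇒ q(-6) = (1-q)(-10) ⇒ q = 5/8
P2 indiff ⇒ p·5+(1-p)·5 = p·7+(1-p)·1 ⇒ p(-2) = (1-p)(-4) ⇒ p = 2/3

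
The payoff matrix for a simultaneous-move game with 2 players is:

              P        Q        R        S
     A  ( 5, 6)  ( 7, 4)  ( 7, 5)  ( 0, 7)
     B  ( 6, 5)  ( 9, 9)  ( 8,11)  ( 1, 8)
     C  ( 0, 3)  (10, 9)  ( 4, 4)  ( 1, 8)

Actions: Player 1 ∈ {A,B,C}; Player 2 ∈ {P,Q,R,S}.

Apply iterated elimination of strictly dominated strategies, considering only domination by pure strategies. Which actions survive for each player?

P1 drop A (B beats it: P:6>5 Q:9>7 R:8>7 S:1>0)
P2 drop P (Q beats it: B:9>5 C:9>3)
P2 drop S (Q beats it: B:9>8 C:9>8)
P1→{B,C} P2→{Q,R}

Remaining: P1:{B,C} P2:{Q,R}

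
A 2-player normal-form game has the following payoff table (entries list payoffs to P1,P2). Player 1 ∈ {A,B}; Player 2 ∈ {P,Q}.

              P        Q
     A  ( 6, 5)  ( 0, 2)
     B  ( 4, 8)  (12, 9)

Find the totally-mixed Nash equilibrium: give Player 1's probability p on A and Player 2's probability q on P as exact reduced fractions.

p=1/4, q=6/7

P1 indiff ⇒ q·6+(1-q)·0 = q·4+(1-q)·12 ⇒ q(2) = (1-q)(12) ⇒ q = 6/7
P2 indiff ⇒ p·5+(1-p)·8 = p·2+(1-p)·9 ⇒ p(3) = (1-p)(1) ⇒ p = 1/4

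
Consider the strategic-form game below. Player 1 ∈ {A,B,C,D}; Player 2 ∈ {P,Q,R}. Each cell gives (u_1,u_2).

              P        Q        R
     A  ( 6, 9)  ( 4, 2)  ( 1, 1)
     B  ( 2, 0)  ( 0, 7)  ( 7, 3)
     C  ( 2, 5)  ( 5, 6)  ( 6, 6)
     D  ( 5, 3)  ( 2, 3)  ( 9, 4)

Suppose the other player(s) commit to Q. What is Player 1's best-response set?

P1 best: {C}

u_1(A vs Q) = 4
u_1(B vs Q) = 0
u_1(C vs Q) = 5
u_1(D vs Q) = 2
max payoff 5 at {C}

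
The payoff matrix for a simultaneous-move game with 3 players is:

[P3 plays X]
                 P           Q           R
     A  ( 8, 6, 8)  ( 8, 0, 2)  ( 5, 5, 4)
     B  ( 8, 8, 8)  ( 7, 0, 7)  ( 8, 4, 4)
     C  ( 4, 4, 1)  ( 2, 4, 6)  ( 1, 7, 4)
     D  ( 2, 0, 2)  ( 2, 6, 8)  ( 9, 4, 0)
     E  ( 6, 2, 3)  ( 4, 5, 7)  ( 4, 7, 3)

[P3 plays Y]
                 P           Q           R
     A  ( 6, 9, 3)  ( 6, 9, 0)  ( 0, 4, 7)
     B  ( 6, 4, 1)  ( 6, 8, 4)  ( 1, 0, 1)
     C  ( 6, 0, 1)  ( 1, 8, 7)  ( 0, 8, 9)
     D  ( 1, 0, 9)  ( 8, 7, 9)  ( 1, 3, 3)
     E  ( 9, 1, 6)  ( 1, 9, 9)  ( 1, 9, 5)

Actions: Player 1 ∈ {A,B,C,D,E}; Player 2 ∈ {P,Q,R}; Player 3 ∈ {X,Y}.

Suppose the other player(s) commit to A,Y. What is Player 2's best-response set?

u_2(P vs A,Y) = 9
u_2(Q vs A,Y) = 9
u_2(R vs A,Y) = 4
max payoff 9 at {P,Q}

argmax u_2 = {P,Q}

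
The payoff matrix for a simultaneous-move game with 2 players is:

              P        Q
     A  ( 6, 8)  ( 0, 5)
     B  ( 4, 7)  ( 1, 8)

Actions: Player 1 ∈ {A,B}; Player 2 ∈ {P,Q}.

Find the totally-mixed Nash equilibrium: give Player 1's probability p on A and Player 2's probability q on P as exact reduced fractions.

p=1/4, q=1/3

P1 indiff ⇒ q·6+(1-q)·0 = q·4+(1-q)·1 ⇒ q(2) = (1-q)(1) ⇒ q = 1/3
P2 indiff ⇒ p·8+(1-p)·7 = p·5+(1-p)·8 ⇒ p(3) = (1-p)(1) ⇒ p = 1/4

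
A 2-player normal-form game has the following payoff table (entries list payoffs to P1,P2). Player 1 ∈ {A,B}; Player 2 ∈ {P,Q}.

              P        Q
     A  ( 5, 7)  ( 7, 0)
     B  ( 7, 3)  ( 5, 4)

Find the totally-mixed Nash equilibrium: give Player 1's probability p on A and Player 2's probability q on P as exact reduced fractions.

P1 mixes 1/8 on A; P2 mixes 1/2 on P

P1 indiff ⇒ q·5+(1-q)·7 = q·7+(1-q)·5 ⇒ q(-2) = (1-q)(-2) ⇒ q = 1/2
P2 indiff ⇒ p·7+(1-p)·3 = p·0+(1-p)·4 ⇒ p(7) = (1-p)(1) ⇒ p = 1/8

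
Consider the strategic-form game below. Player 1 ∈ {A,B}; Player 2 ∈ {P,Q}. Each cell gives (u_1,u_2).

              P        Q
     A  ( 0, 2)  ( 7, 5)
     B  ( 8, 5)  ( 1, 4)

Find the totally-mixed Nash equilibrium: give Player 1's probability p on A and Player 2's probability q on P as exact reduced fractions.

P1 indiff ⇒ q·0+(1-q)·7 = q·8+(1-q)·1 ⇒ q(-8) = (1-q)(-6) ⇒ q = 3/7
P2 indiff ⇒ p·2+(1-p)·5 = p·5+(1-p)·4 ⇒ p(-3) = (1-p)(-1) ⇒ p = 1/4

(p,q) = (1/4, 3/7)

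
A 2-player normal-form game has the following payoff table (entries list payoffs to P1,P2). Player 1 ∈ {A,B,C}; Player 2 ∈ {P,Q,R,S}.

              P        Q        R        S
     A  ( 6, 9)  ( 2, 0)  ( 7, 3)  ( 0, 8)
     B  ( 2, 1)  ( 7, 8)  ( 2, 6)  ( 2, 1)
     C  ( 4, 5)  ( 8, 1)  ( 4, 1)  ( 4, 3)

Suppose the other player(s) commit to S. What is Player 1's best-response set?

u_1(A vs S) = 0
u_1(B vs S) = 2
u_1(C vs S) = 4
max payoff 4 at {C}

BR_1 = {C}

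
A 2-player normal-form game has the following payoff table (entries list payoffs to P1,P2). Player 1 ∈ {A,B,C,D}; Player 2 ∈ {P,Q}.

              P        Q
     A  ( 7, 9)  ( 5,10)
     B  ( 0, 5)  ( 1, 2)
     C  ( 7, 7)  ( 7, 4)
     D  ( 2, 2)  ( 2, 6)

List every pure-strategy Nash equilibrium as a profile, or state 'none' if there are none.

NE set: (C,P)

(A,P): not NE [P2→Q gives 10>9]
(A,Q): not NE [P1→C gives 7>5]
(B,P): not NE [P1→C gives 7>0]
(B,Q): not NE [P1→C gives 7>1; P2→P gives 5>2]
(C,P): NE
(C,Q): not NE [P2→P gives 7>4]
(D,P): not NE [P1→C gives 7>2; P2→Q gives 6>2]
(D,Q): not NE [P1→C gives 7>2]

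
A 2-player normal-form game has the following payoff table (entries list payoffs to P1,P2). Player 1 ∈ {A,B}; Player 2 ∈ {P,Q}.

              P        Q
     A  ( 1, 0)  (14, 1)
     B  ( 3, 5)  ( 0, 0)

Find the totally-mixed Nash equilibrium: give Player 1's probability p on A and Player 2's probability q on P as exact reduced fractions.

p=5/6, q=7/8

P1 indiff ⇒ q·1+(1-q)·14 = q·3+(1-q)·0 ⇒ q(-2) = (1-q)(-14) ⇒ q = 7/8
P2 indiff ⇒ p·0+(1-p)·5 = p·1+(1-p)·0 ⇒ p(-1) = (1-p)(-5) ⇒ p = 5/6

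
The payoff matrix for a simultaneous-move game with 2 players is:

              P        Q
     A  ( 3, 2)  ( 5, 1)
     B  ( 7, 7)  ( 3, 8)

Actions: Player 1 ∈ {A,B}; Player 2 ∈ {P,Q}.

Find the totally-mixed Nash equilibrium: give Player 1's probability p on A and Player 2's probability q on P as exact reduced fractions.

p=1/2, q=1/3

P1 indiff ⇒ q·3+(1-q)·5 = q·7+(1-q)·3 ⇒ q(-4) = (1-q)(-2) ⇒ q = 1/3
P2 indiff ⇒ p·2+(1-p)·7 = p·1+(1-p)·8 ⇒ p(1) = (1-p)(1) ⇒ p = 1/2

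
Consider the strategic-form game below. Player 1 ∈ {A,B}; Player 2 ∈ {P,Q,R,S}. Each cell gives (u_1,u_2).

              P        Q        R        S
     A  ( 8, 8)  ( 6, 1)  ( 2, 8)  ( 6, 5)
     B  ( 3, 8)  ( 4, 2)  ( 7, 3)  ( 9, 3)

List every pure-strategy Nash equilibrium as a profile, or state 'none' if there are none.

NE set: (A,P)

(A,P): NE
(A,Q): not NE [P2→R gives 8>1]
(A,R): not NE [P1→B gives 7>2]
(A,S): not NE [P1→B gives 9>6; P2→R gives 8>5]
(B,P): not NE [P1→A gives 8>3]
(B,Q): not NE [P1→A gives 6>4; P2→P gives 8>2]
(B,R): not NE [P2→P gives 8>3]
(B,S): not NE [P2→P gives 8>3]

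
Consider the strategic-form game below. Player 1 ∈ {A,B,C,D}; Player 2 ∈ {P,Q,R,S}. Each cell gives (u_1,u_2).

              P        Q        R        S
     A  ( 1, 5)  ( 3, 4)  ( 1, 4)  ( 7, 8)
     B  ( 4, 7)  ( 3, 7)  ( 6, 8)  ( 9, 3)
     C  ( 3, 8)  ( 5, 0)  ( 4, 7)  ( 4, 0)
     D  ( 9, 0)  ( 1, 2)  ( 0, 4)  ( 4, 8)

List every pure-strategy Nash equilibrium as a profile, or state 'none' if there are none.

(A,P): not NE [P1→D gives 9>1; P2→S gives 8>5]
(A,Q): not NE [P1→C gives 5>3; P2→S gives 8>4]
(A,R): not NE [P1→B gives 6>1; P2→S gives 8>4]
(A,S): not NE [P1→B gives 9>7]
(B,P): not NE [P1→D gives 9>4; P2→R gives 8>7]
(B,Q): not NE [P1→C gives 5>3; P2→R gives 8>7]
(B,R): NE
(B,S): not NE [P2→R gives 8>3]
(C,P): not NE [P1→D gives 9>3]
(C,Q): not NE [P2→P gives 8>0]
(C,R): not NE [P1→B gives 6>4; P2→P gives 8>7]
(C,S): not NE [P1→B gives 9>4; P2→P gives 8>0]
(D,P): not NE [P2→S gives 8>0]
(D,Q): not NE [P1→C gives 5>1; P2→S gives 8>2]
(D,R): not NE [P1→B gives 6>0; P2→S gives 8>4]
(D,S): not NE [P1→B gives 9>4]

PSNE = {(B,R)}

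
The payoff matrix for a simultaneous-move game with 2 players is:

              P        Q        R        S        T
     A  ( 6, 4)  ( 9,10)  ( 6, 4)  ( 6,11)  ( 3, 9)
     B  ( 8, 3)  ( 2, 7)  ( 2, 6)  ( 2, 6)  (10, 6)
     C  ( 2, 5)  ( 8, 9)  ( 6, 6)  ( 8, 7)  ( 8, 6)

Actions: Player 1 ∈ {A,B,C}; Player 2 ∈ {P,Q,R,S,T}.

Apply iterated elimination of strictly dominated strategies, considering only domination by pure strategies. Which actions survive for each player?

Survivors P1:{A,C} P2:{Q,S}

P2 drop P (Q beats it: A:10>4 B:7>3 C:9>5)
P2 drop R (Q beats it: A:10>4 B:7>6 C:9>6)
P2 drop T (Q beats it: A:10>9 B:7>6 C:9>6)
P1 drop B (A beats it: Q:9>2 S:6>2)
P1→{A,C} P2→{Q,S}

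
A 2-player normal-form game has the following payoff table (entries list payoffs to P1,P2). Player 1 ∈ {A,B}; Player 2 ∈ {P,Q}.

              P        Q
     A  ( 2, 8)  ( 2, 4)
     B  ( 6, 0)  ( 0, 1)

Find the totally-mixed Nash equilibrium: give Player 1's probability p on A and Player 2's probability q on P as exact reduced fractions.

P1 indiff ⇒ q·2+(1-q)·2 = q·6+(1-q)·0 ⇒ q(-4) = (1-q)(-2) ⇒ q = 1/3
P2 indiff ⇒ p·8+(1-p)·0 = p·4+(1-p)·1 ⇒ p(4) = (1-p)(1) ⇒ p = 1/5

(p,q) = (1/5, 1/3)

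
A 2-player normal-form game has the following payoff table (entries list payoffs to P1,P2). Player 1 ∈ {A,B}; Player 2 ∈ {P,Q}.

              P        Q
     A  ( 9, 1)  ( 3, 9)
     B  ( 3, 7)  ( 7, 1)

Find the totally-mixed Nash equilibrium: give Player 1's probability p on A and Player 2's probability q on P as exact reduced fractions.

P1 indiff ⇒ q·9+(1-q)·3 = q·3+(1-q)·7 ⇒ q(6) = (1-q)(4) ⇒ q = 2/5
P2 indiff ⇒ p·1+(1-p)·7 = p·9+(1-p)·1 ⇒ p(-8) = (1-p)(-6) ⇒ p = 3/7

(p,q) = (3/7, 2/5)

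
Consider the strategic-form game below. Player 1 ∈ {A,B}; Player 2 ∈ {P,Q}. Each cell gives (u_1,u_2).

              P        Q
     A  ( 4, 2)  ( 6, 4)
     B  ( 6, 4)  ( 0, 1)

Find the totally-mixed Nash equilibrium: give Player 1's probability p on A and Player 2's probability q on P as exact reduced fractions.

P1 mixes 3/5 on A; P2 mixes 3/4 on P

P1 indiff ⇒ q·4+(1-q)·6 = q·6+(1-q)·0 ⇒ q(-2) = (1-q)(-6) ⇒ q = 3/4
P2 indiff ⇒ p·2+(1-p)·4 = p·4+(1-p)·1 ⇒ p(-2) = (1-p)(-3) ⇒ p = 3/5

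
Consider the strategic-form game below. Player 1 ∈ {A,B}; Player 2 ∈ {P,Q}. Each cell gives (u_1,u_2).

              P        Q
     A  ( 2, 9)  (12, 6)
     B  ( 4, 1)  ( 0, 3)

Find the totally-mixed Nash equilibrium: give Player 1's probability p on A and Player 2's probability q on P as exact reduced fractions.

P1 indiff ⇒ q·2+(1-q)·12 = q·4+(1-q)·0 ⇒ q(-2) = (1-q)(-12) ⇒ q = 6/7
P2 indiff ⇒ p·9+(1-p)·1 = p·6+(1-p)·3 ⇒ p(3) = (1-p)(2) ⇒ p = 2/5

P1 mixes 2/5 on A; P2 mixes 6/7 on P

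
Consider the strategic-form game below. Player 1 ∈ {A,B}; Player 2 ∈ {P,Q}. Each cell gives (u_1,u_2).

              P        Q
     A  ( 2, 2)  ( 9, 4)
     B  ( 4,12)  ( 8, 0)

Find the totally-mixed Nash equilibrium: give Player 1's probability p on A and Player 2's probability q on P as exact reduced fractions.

(p,q) = (6/7, 1/3)

P1 indiff ⇒ q·2+(1-q)·9 = q·4+(1-q)·8 ⇒ q(-2) = (1-q)(-1) ⇒ q = 1/3
P2 indiff ⇒ p·2+(1-p)·12 = p·4+(1-p)·0 ⇒ p(-2) = (1-p)(-12) ⇒ p = 6/7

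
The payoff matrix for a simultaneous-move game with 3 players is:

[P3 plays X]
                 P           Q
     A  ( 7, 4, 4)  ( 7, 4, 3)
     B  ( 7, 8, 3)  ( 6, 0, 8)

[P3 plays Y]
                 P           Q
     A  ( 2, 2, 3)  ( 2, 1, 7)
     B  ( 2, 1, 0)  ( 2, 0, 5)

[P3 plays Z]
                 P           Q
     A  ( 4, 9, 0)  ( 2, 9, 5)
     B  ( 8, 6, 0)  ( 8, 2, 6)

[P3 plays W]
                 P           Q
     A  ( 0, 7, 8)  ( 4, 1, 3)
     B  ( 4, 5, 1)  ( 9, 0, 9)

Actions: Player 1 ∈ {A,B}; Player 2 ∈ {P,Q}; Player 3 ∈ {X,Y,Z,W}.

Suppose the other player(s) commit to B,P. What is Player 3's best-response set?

u_3(X vs B,P) = 3
u_3(Y vs B,P) = 0
u_3(Z vs B,P) = 0
u_3(W vs B,P) = 1
max payoff 3 at {X}

BR_3 = {X}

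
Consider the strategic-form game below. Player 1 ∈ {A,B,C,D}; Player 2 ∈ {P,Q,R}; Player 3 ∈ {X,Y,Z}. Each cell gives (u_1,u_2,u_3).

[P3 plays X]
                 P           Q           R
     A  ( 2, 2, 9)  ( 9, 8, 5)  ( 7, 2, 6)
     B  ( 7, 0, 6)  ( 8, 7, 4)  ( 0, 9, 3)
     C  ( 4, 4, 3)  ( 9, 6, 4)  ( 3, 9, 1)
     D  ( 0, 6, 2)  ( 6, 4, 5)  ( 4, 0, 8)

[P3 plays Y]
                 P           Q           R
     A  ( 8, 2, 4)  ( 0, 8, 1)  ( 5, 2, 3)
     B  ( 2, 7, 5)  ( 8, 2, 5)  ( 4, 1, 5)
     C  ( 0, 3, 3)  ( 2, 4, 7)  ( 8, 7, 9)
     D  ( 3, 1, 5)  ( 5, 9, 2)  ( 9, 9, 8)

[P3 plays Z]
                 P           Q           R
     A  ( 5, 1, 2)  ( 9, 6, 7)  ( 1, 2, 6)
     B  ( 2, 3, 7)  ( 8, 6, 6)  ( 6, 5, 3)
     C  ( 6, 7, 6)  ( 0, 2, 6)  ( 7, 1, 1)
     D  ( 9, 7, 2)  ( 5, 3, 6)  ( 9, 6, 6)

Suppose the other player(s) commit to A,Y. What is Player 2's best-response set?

u_2(P vs A,Y) = 2
u_2(Q vs A,Y) = 8
u_2(R vs A,Y) = 2
max payoff 8 at {Q}

BR_2 = {Q}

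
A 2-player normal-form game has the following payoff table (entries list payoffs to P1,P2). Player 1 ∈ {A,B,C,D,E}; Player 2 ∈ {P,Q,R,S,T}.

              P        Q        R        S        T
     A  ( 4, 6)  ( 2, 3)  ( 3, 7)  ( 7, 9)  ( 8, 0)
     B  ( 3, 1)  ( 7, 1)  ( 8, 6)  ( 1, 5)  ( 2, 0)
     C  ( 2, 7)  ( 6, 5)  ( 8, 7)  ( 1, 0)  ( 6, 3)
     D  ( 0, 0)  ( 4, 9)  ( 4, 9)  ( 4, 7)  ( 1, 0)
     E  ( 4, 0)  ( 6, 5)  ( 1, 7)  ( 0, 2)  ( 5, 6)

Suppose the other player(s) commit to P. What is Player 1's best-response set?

u_1(A vs P) = 4
u_1(B vs P) = 3
u_1(C vs P) = 2
u_1(D vs P) = 0
u_1(E vs P) = 4
max payoff 4 at {A,E}

P1 best: {A,E}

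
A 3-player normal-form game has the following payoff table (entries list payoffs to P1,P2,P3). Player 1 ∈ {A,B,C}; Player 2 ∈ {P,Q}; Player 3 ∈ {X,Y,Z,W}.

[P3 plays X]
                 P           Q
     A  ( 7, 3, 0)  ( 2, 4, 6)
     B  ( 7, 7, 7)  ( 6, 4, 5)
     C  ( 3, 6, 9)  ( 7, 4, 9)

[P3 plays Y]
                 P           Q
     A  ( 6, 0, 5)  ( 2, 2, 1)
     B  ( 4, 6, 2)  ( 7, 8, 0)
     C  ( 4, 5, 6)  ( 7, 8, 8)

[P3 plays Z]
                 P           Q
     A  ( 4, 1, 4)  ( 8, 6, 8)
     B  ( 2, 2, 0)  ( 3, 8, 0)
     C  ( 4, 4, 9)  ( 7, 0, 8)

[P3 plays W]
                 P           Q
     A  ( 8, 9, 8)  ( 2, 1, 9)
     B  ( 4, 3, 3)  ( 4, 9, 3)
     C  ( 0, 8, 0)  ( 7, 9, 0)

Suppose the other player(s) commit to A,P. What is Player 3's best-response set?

u_3(X vs A,P) = 0
u_3(Y vs A,P) = 5
u_3(Z vs A,P) = 4
u_3(W vs A,P) = 8
max payoff 8 at {W}

argmax u_3 = {W}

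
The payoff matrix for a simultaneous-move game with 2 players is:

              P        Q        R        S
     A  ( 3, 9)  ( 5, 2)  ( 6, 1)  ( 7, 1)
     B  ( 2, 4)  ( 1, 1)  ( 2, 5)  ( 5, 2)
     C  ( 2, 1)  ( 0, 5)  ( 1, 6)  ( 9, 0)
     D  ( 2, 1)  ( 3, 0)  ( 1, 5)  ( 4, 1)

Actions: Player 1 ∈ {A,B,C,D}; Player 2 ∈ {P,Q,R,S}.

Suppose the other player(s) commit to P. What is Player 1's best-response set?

u_1(A vs P) = 3
u_1(B vs P) = 2
u_1(C vs P) = 2
u_1(D vs P) = 2
max payoff 3 at {A}

P1 best: {A}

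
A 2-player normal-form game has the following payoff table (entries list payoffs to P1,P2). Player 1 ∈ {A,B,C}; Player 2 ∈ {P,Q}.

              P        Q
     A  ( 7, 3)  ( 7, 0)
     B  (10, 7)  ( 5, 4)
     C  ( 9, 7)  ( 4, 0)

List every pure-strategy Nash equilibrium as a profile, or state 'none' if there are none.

PSNE = {(B,P)}

(A,P): not NE [P1→B gives 10>7]
(A,Q): not NE [P2→P gives 3>0]
(B,P): NE
(B,Q): not NE [P1→A gives 7>5; P2→P gives 7>4]
(C,P): not NE [P1→B gives 10>9]
(C,Q): not NE [P1→A gives 7>4; P2→P gives 7>0]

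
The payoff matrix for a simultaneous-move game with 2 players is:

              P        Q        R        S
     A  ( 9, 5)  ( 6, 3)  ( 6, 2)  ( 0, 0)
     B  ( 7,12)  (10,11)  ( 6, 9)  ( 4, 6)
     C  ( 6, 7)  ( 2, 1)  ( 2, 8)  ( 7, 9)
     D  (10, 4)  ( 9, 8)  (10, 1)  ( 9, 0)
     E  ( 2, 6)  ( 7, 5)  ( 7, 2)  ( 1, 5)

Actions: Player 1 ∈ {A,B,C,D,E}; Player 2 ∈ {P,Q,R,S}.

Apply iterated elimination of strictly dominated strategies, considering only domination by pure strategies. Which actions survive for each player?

Remaining: P1:{B,D} P2:{P,Q}

P1 drop A (D beats it: P:10>9 Q:9>6 R:10>6 S:9>0)
P1 drop C (D beats it: P:10>6 Q:9>2 R:10>2 S:9>7)
P1 drop E (D beats it: P:10>2 Q:9>7 R:10>7 S:9>1)
P2 drop R (P beats it: B:12>9 D:4>1)
P2 drop S (P beats it: B:12>6 D:4>0)
P1→{B,D} P2→{P,Q}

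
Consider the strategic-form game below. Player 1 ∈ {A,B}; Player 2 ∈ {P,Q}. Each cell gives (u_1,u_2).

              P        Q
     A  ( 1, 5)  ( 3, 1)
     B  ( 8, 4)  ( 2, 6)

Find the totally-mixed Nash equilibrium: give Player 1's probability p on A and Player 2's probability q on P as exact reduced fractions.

P1 indiff ⇒ q·1+(1-q)·3 = q·8+(1-q)·2 ⇒ q(-7) = (1-q)(-1) ⇒ q = 1/8
P2 indiff ⇒ p·5+(1-p)·4 = p·1+(1-p)·6 ⇒ p(4) = (1-p)(2) ⇒ p = 1/3

(p,q) = (1/3, 1/8)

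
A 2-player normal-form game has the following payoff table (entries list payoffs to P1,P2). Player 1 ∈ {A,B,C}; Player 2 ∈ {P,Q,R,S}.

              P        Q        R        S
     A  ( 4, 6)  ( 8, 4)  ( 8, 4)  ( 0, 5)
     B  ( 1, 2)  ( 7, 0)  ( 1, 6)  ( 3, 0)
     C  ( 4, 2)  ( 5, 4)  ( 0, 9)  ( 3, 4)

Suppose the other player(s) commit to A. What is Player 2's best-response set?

u_2(P vs A) = 6
u_2(Q vs A) = 4
u_2(R vs A) = 4
u_2(S vs A) = 5
max payoff 6 at {P}

P2 best: {P}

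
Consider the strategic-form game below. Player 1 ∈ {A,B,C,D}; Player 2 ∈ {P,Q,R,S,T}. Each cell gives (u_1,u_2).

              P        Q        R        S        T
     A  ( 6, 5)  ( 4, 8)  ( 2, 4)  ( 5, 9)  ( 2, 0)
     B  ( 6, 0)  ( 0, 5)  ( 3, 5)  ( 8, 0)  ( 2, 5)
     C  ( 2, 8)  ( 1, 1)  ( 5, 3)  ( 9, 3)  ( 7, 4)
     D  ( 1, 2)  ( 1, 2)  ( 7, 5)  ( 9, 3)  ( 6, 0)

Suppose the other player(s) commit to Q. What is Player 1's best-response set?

u_1(A vs Q) = 4
u_1(B vs Q) = 0
u_1(C vs Q) = 1
u_1(D vs Q) = 1
max payoff 4 at {A}

argmax u_1 = {A}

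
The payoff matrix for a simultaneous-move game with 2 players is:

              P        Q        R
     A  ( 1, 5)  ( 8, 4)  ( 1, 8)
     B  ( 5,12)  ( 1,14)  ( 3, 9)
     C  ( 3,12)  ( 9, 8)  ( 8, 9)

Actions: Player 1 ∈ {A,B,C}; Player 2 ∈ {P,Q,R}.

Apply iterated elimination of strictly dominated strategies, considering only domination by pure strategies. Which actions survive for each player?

P1 drop A (C beats it: P:3>1 Q:9>8 R:8>1)
P2 drop R (P beats it: B:12>9 C:12>9)
P1→{B,C} P2→{P,Q}

IESDS → P1:{B,C} P2:{P,Q}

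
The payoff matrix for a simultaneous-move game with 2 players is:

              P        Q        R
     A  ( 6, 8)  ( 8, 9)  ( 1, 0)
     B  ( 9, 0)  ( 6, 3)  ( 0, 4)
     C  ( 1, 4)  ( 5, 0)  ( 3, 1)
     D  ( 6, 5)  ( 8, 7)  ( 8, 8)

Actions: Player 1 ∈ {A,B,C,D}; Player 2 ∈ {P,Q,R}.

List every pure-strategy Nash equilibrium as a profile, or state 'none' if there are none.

(A,P): not NE [P1→B gives 9>6; P2→Q gives 9>8]
(A,Q): NE
(A,R): not NE [P1→D gives 8>1; P2→Q gives 9>0]
(B,P): not NE [P2→R gives 4>0]
(B,Q): not NE [P1→D gives 8>6; P2→R gives 4>3]
(B,R): not NE [P1→D gives 8>0]
(C,P): not NE [P1→B gives 9>1]
(C,Q): not NE [P1→D gives 8>5; P2→P gives 4>0]
(C,R): not NE [P1→D gives 8>3; P2→P gives 4>1]
(D,P): not NE [P1→B gives 9>6; P2→R gives 8>5]
(D,Q): not NE [P2→R gives 8>7]
(D,R): NE

PSNE = {(A,Q), (D,R)}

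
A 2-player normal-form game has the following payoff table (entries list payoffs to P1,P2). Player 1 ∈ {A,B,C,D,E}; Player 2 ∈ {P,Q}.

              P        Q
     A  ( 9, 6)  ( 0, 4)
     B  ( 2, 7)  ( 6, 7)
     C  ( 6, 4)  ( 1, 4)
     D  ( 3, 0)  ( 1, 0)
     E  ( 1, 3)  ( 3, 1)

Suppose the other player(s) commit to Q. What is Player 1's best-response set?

u_1(A vs Q) = 0
u_1(B vs Q) = 6
u_1(C vs Q) = 1
u_1(D vs Q) = 1
u_1(E vs Q) = 3
max payoff 6 at {B}

BR_1 = {B}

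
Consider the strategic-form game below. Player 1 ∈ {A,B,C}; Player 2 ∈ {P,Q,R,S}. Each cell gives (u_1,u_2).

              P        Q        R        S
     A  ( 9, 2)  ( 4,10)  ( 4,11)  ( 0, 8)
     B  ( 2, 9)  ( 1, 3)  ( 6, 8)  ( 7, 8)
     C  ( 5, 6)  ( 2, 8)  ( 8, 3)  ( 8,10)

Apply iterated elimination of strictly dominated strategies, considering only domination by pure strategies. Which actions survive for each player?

Remaining: P1:{A,C} P2:{Q,R,S}

P1 drop B (C beats it: P:5>2 Q:2>1 R:8>6 S:8>7)
P2 drop P (Q beats it: A:10>2 C:8>6)
P1→{A,C} P2→{Q,R,S}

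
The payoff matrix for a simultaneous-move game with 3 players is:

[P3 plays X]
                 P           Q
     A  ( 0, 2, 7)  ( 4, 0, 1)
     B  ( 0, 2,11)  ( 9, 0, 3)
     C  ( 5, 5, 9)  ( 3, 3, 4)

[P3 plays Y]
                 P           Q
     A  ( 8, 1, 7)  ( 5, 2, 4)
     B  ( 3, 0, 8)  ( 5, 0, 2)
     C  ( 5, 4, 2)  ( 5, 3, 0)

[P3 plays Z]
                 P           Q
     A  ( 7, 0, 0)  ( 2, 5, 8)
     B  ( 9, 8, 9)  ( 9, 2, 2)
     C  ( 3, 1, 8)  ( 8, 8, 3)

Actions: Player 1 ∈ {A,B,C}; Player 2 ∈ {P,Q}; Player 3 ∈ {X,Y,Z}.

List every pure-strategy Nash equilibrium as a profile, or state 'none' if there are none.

(A,P,X): not NE [P1→C gives 5>0]
(A,P,Y): not NE [P2→Q gives 2>1]
(A,P,Z): not NE [P1→B gives 9>7; P2→Q gives 5>0; P3→Y gives 7>0]
(A,Q,X): not NE [P1→B gives 9>4; P2→P gives 2>0; P3→Z gives 8>1]
(A,Q,Y): not NE [P3→Z gives 8>4]
(A,Q,Z): not NE [P1→B gives 9>2]
(B,P,X): not NE [P1→C gives 5>0]
(B,P,Y): not NE [P1→A gives 8>3; P3→X gives 11>8]
(B,P,Z): not NE [P3→X gives 11>9]
(B,Q,X): not NE [P2→P gives 2>0]
(B,Q,Y): not NE [P3→X gives 3>2]
(B,Q,Z): not NE [P2→P gives 8>2; P3→X gives 3>2]
(C,P,X): NE
(C,P,Y): not NE [P1→A gives 8>5; P3→X gives 9>2]
(C,P,Z): not NE [P1→B gives 9>3; P2→Q gives 8>1; P3→X gives 9>8]
(C,Q,X): not NE [P1→B gives 9>3; P2→P gives 5>3]
(C,Q,Y): not NE [P2→P gives 4>3; P3→X gives 4>0]
(C,Q,Z): not NE [P1→B gives 9>8; P3→X gives 4>3]

Nash profiles: (C,P,X)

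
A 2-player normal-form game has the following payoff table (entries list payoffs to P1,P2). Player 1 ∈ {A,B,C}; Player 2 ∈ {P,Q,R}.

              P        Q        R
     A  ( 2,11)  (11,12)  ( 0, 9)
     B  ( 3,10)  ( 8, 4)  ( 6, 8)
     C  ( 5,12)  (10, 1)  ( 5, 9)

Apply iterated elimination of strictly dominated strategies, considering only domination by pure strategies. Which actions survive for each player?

P2 drop R (P beats it: A:11>9 B:10>8 C:12>9)
P1 drop B (C beats it: P:5>3 Q:10>8)
P1→{A,C} P2→{P,Q}

Remaining: P1:{A,C} P2:{P,Q}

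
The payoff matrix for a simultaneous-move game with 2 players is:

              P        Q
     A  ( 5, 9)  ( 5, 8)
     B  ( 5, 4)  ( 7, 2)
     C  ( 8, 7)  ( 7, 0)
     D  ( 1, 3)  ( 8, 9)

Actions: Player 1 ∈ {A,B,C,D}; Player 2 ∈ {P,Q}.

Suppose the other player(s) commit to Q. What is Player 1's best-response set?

u_1(A vs Q) = 5
u_1(B vs Q) = 7
u_1(C vs Q) = 7
u_1(D vs Q) = 8
max payoff 8 at {D}

BR_1 = {D}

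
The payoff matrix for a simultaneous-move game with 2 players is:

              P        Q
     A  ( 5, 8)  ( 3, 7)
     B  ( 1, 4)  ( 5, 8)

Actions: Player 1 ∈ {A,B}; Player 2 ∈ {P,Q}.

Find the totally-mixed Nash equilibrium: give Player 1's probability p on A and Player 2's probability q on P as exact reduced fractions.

P1 indiff ⇒ q·5+(1-q)·3 = q·1+(1-q)·5 ⇒ q(4) = (1-q)(2) ⇒ q = 1/3
P2 indiff ⇒ p·8+(1-p)·4 = p·7+(1-p)·8 ⇒ p(1) = (1-p)(4) ⇒ p = 4/5

p=4/5, q=1/3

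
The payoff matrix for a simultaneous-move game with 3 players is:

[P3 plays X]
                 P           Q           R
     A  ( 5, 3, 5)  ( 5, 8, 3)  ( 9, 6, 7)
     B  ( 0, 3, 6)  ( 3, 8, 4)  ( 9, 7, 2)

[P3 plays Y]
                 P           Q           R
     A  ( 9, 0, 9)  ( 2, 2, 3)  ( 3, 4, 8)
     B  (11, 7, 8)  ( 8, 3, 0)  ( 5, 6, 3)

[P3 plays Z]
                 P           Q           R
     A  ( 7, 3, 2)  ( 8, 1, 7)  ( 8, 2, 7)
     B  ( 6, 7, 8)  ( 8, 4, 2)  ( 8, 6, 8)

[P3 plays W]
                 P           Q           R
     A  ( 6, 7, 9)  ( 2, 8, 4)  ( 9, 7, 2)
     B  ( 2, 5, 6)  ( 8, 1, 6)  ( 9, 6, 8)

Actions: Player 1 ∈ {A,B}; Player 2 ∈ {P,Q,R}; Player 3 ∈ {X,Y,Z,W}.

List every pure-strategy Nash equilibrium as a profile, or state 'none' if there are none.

PSNE = {(B,P,Y), (B,R,W)}

(A,P,X): not NE [P2→Q gives 8>3; P3→W gives 9>5]
(A,P,Y): not NE [P1→B gives 11>9; P2→R gives 4>0]
(A,P,Z): not NE [P3→W gives 9>2]
(A,P,W): not NE [P2→Q gives 8>7]
(A,Q,X): not NE [P3→Z gives 7>3]
(A,Q,Y): not NE [P1→B gives 8>2; P2→R gives 4>2; P3→Z gives 7>3]
(A,Q,Z): not NE [P2→P gives 3>1]
(A,Q,W): not NE [P1→B gives 8>2; P3→Z gives 7>4]
(A,R,X): not NE [P2→Q gives 8>6; P3→Y gives 8>7]
(A,R,Y): not NE [P1→B gives 5>3]
(A,R,Z): not NE [P2→P gives 3>2; P3→Y gives 8>7]
(A,R,W): not NE [P2→Q gives 8>7; P3→Y gives 8>2]
(B,P,X): not NE [P1→A gives 5>0; P2→Q gives 8>3; P3→Z gives 8>6]
(B,P,Y): NE
(B,P,Z): not NE [P1→A gives 7>6]
(B,P,W): not NE [P1→A gives 6>2; P2→R gives 6>5; P3→Z gives 8>6]
(B,Q,X): not NE [P1→A gives 5>3; P3→W gives 6>4]
(B,Q,Y): not NE [P2→P gives 7>3; P3→W gives 6>0]
(B,Q,Z): not NE [P2→P gives 7>4; P3→W gives 6>2]
(B,Q,W): not NE [P2→R gives 6>1]
(B,R,X): not NE [P2→Q gives 8>7; P3→W gives 8>2]
(B,R,Y): not NE [P2→P gives 7>6; P3→W gives 8>3]
(B,R,Z): not NE [P2→P gives 7>6]
(B,R,W): NE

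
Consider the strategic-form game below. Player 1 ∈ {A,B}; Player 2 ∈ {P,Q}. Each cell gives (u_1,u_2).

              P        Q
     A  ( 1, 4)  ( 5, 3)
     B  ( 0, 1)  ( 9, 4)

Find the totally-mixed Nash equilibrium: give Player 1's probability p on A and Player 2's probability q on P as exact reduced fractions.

(p,q) = (3/4, 4/5)

P1 indiff ⇒ q·1+(1-q)·5 = q·0+(1-q)·9 ⇒ q(1) = (1-q)(4) ⇒ q = 4/5
P2 indiff ⇒ p·4+(1-p)·1 = p·3+(1-p)·4 ⇒ p(1) = (1-p)(3) ⇒ p = 3/4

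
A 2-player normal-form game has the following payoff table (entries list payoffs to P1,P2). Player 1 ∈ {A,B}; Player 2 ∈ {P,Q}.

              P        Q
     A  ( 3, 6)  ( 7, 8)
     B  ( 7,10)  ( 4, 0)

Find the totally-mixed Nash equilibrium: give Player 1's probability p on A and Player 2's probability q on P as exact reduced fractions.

P1 indiff ⇒ q·3+(1-q)·7 = q·7+(1-q)·4 ⇒ q(-4) = (1-q)(-3) ⇒ q = 3/7
P2 indiff ⇒ p·6+(1-p)·10 = p·8+(1-p)·0 ⇒ p(-2) = (1-p)(-10) ⇒ p = 5/6

P1 mixes 5/6 on A; P2 mixes 3/7 on P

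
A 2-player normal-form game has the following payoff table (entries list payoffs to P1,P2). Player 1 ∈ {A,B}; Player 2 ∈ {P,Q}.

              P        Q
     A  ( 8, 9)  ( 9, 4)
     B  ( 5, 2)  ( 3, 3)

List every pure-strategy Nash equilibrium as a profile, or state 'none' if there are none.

(A,P): NE
(A,Q): not NE [P2→P gives 9>4]
(B,P): not NE [P1→A gives 8>5; P2→Q gives 3>2]
(B,Q): not NE [P1→A gives 9>3]

PSNE = {(A,P)}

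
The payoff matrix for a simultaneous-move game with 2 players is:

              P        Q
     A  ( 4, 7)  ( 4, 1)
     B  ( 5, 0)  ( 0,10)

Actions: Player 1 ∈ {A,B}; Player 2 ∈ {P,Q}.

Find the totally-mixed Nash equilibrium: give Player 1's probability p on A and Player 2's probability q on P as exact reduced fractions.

(p,q) = (5/8, 4/5)

P1 indiff ⇒ q·4+(1-q)·4 = q·5+(1-q)·0 ⇒ q(-1) = (1-q)(-4) ⇒ q = 4/5
P2 indiff ⇒ p·7+(1-p)·0 = p·1+(1-p)·10 ⇒ p(6) = (1-p)(10) ⇒ p = 5/8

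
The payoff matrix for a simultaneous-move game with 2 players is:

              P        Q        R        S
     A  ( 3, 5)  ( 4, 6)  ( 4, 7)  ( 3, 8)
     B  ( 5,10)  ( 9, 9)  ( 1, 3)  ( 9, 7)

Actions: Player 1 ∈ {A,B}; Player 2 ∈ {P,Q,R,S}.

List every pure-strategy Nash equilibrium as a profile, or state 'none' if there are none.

(A,P): not NE [P1→B gives 5>3; P2→S gives 8>5]
(A,Q): not NE [P1→B gives 9>4; P2→S gives 8>6]
(A,R): not NE [P2→S gives 8>7]
(A,S): not NE [P1→B gives 9>3]
(B,P): NE
(B,Q): not NE [P2→P gives 10>9]
(B,R): not NE [P1→A gives 4>1; P2→P gives 10>3]
(B,S): not NE [P2→P gives 10>7]

NE set: (B,P)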